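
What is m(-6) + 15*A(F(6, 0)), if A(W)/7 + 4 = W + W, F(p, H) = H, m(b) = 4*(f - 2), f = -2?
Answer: -436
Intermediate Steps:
m(b) = -16 (m(b) = 4*(-2 - 2) = 4*(-4) = -16)
A(W) = -28 + 14*W (A(W) = -28 + 7*(W + W) = -28 + 7*(2*W) = -28 + 14*W)
m(-6) + 15*A(F(6, 0)) = -16 + 15*(-28 + 14*0) = -16 + 15*(-28 + 0) = -16 + 15*(-28) = -16 - 420 = -436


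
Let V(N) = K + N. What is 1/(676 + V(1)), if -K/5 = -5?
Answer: 1/702 ≈ 0.0014245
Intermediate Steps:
K = 25 (K = -5*(-5) = 25)
V(N) = 25 + N
1/(676 + V(1)) = 1/(676 + (25 + 1)) = 1/(676 + 26) = 1/702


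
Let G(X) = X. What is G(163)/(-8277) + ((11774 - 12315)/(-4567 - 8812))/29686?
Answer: -64734068165/3287367763338 ≈ -0.019692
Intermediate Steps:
G(163)/(-8277) + ((11774 - 12315)/(-4567 - 8812))/29686 = 163/(-8277) + ((11774 - 12315)/(-4567 - 8812))/29686 = 163*(-1/8277) - 541/(-13379)*(1/29686) = -163/8277 - 541*(-1/13379)*(1/29686) = -163/8277 + (541/13379)*(1/29686) = -163/8277 + 541/397168994 = -64734068165/3287367763338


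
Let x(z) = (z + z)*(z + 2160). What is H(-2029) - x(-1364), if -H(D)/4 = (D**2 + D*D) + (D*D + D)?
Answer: -47222488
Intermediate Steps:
H(D) = -12*D**2 - 4*D (H(D) = -4*((D**2 + D*D) + (D*D + D)) = -4*((D**2 + D**2) + (D**2 + D)) = -4*(2*D**2 + (D + D**2)) = -4*(D + 3*D**2) = -12*D**2 - 4*D)
x(z) = 2*z*(2160 + z) (x(z) = (2*z)*(2160 + z) = 2*z*(2160 + z))
H(-2029) - x(-1364) = -4*(-2029)*(1 + 3*(-2029)) - 2*(-1364)*(2160 - 1364) = -4*(-2029)*(1 - 6087) - 2*(-1364)*796 = -4*(-2029)*(-6086) - 1*(-2171488) = -49393976 + 2171488 = -47222488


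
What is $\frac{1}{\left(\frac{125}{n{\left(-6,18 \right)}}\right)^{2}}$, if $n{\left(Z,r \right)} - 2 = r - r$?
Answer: $\frac{4}{15625} \approx 0.000256$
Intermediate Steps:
$n{\left(Z,r \right)} = 2$ ($n{\left(Z,r \right)} = 2 + \left(r - r\right) = 2 + 0 = 2$)
$\frac{1}{\left(\frac{125}{n{\left(-6,18 \right)}}\right)^{2}} = \frac{1}{\left(\frac{125}{2}\right)^{2}} = \frac{1}{\frac{15625}{4}} = \frac{4}{15625}$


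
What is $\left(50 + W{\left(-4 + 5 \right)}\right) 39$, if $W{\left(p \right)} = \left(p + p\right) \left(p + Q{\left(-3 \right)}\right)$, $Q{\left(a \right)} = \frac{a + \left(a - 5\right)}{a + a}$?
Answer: $2171$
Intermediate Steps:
$Q{\left(a \right)} = \frac{-5 + 2 a}{2 a}$ ($Q{\left(a \right)} = \frac{a + \left(a - 5\right)}{2 a} = \left(a + \left(-5 + a\right)\right) \frac{1}{2 a} = \left(-5 + 2 a\right) \frac{1}{2 a} = \frac{-5 + 2 a}{2 a}$)
$W{\left(p \right)} = 2 p \left(\frac{11}{6} + p\right)$ ($W{\left(p \right)} = \left(p + p\right) \left(p + \frac{- \frac{5}{2} - 3}{-3}\right) = 2 p \left(p - - \frac{11}{6}\right) = 2 p \left(p + \frac{11}{6}\right) = 2 p \left(\frac{11}{6} + p\right)$)
$\left(50 + W{\left(-4 + 5 \right)}\right) 39 = \left(50 + \frac{\left(-4 + 5\right) \left(11 + 6 \left(-4 + 5\right)\right)}{3}\right) 39 = \left(50 + \frac{1}{3} \cdot 1 \left(11 + 6 \cdot 1\right)\right) 39 = \left(50 + \frac{1}{3} \cdot 1 \left(11 + 6\right)\right) 39 = \left(50 + \frac{1}{3} \cdot 1 \cdot 17\right) 39 = \left(50 + \frac{17}{3}\right) 39 = \frac{167}{3} \cdot 39 = 2171$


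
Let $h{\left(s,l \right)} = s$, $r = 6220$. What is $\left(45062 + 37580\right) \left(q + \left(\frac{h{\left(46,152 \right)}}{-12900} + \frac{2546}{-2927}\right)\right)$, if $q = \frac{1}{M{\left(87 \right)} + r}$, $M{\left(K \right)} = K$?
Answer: $- \frac{613778452281191}{8505057075} \approx -72166.0$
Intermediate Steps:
$q = \frac{1}{6307}$ ($q = \frac{1}{87 + 6220} = \frac{1}{6307} \approx 0.00015855$)
$\left(45062 + 37580\right) \left(q + \left(\frac{h{\left(46,152 \right)}}{-12900} + \frac{2546}{-2927}\right)\right) = \left(45062 + 37580\right) \left(\frac{1}{6307} + \left(\frac{46}{-12900} + \frac{2546}{-2927}\right)\right) = 82642 \left(\frac{1}{6307} + \left(46 \left(- \frac{1}{12900}\right) + 2546 \left(- \frac{1}{2927}\right)\right)\right) = 82642 \left(\frac{1}{6307} - \frac{16489021}{18879150}\right) = 82642 \left(- \frac{103977376297}{119070799050}\right) = - \frac{613778452281191}{8505057075}$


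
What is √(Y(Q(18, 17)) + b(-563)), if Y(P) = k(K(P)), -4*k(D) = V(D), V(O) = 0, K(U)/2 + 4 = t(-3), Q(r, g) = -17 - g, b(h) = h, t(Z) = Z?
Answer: I*√563 ≈ 23.728*I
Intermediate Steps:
K(U) = -14 (K(U) = -8 + 2*(-3) = -8 - 6 = -14)
k(D) = 0 (k(D) = -¼*0 = 0)
Y(P) = 0
√(Y(Q(18, 17)) + b(-563)) = √(0 - 563) = √(-563) = I*√563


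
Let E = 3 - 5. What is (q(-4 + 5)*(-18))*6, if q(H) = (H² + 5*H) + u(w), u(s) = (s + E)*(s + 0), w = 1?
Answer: -540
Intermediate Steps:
E = -2
u(s) = s*(-2 + s) (u(s) = (s - 2)*(s + 0) = (-2 + s)*s = s*(-2 + s))
q(H) = -1 + H² + 5*H (q(H) = (H² + 5*H) + 1*(-2 + 1) = (H² + 5*H) + 1*(-1) = (H² + 5*H) - 1 = -1 + H² + 5*H)
(q(-4 + 5)*(-18))*6 = ((-1 + (-4 + 5)² + 5*(-4 + 5))*(-18))*6 = ((-1 + 1² + 5*1)*(-18))*6 = ((-1 + 1 + 5)*(-18))*6 = (5*(-18))*6 = -90*6 = -540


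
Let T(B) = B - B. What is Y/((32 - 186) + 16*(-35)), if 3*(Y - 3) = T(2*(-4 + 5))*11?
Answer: -1/238 ≈ -0.0042017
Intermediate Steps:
T(B) = 0
Y = 3 (Y = 3 + (0*11)/3 = 3 + (⅓)*0 = 3 + 0 = 3)
Y/((32 - 186) + 16*(-35)) = 3/((32 - 186) + 16*(-35)) = 3/(-154 - 560) = 3/(-714) = 3*(-1/714) = -1/238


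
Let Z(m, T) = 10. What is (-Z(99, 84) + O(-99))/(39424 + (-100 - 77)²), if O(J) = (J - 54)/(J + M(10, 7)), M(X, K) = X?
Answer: -737/6297017 ≈ -0.00011704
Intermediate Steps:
O(J) = (-54 + J)/(10 + J) (O(J) = (J - 54)/(J + 10) = (-54 + J)/(10 + J))
(-Z(99, 84) + O(-99))/(39424 + (-100 - 77)²) = (-1*10 + (-54 - 99)/(10 - 99))/(39424 + (-100 - 77)²) = (-10 - 153/(-89))/(39424 + (-177)²) = (-10 - 1/89*(-153))/(39424 + 31329) = (-10 + 153/89)/70753 = -737/89*1/70753 = -737/6297017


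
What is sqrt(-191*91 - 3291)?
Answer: 8*I*sqrt(323) ≈ 143.78*I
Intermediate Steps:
sqrt(-191*91 - 3291) = sqrt(-17381 - 3291) = sqrt(-20672) = 8*I*sqrt(323)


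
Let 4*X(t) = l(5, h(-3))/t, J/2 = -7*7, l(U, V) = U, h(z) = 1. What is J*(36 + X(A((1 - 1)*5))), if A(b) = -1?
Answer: -6811/2 ≈ -3405.5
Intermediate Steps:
J = -98 (J = 2*(-7*7) = 2*(-49) = -98)
X(t) = 5/(4*t) (X(t) = (5/t)/4 = 5/(4*t))
J*(36 + X(A((1 - 1)*5))) = -98*(36 + (5/4)/(-1)) = -98*(36 + (5/4)*(-1)) = -98*(36 - 5/4) = -98*139/4 = -6811/2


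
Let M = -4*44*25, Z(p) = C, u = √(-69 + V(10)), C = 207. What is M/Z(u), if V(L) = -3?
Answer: -4400/207 ≈ -21.256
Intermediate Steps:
u = 6*I*√2 (u = √(-69 - 3) = √(-72) = 6*I*√2 ≈ 8.4853*I)
Z(p) = 207
M = -4400 (M = -176*25 = -4400)
M/Z(u) = -4400/207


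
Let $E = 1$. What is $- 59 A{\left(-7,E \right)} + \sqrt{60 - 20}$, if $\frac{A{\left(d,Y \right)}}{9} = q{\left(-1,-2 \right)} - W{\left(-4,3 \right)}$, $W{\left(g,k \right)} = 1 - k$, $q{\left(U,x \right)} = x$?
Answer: $2 \sqrt{10} \approx 6.3246$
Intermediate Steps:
$A{\left(d,Y \right)} = 0$ ($A{\left(d,Y \right)} = 9 \left(-2 - \left(1 - 3\right)\right) = 9 \left(-2 - -2\right) = 9 \left(-2 + 2\right) = 9 \cdot 0 = 0$)
$- 59 A{\left(-7,E \right)} + \sqrt{60 - 20} = \left(-59\right) 0 + \sqrt{60 - 20} = 0 + \sqrt{40} = 0 + 2 \sqrt{10} = 2 \sqrt{10}$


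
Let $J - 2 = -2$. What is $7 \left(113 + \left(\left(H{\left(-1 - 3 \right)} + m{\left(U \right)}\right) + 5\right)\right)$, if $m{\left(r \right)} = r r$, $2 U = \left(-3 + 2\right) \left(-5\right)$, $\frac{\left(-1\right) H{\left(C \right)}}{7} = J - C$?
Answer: $\frac{2695}{4} \approx 673.75$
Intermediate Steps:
$J = 0$ ($J = 2 - 2 = 0$)
$H{\left(C \right)} = 7 C$ ($H{\left(C \right)} = - 7 \left(0 - C\right) = - 7 \left(- C\right) = 7 C$)
$U = \frac{5}{2}$ ($U = \frac{\left(-3 + 2\right) \left(-5\right)}{2} = \frac{\left(-1\right) \left(-5\right)}{2} = \frac{1}{2} \cdot 5 = \frac{5}{2} \approx 2.5$)
$m{\left(r \right)} = r^{2}$
$7 \left(113 + \left(\left(H{\left(-1 - 3 \right)} + m{\left(U \right)}\right) + 5\right)\right) = 7 \left(113 + \left(\left(7 \left(-1 - 3\right) + \left(\frac{5}{2}\right)^{2}\right) + 5\right)\right) = 7 \left(113 + \left(\left(7 \left(-1 - 3\right) + \frac{25}{4}\right) + 5\right)\right) = 7 \left(113 + \left(\left(7 \left(-4\right) + \frac{25}{4}\right) + 5\right)\right) = 7 \left(113 + \left(\left(-28 + \frac{25}{4}\right) + 5\right)\right) = 7 \left(113 + \left(- \frac{87}{4} + 5\right)\right) = 7 \left(113 - \frac{67}{4}\right) = 7 \cdot \frac{385}{4} = \frac{2695}{4}$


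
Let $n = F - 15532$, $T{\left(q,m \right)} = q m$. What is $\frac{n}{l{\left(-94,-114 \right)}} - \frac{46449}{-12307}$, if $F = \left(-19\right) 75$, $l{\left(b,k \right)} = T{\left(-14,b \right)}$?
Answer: $- \frac{371695}{40796} \approx -9.1111$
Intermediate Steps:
$T{\left(q,m \right)} = m q$
$l{\left(b,k \right)} = - 14 b$ ($l{\left(b,k \right)} = b \left(-14\right) = - 14 b$)
$F = -1425$
$n = -16957$ ($n = -1425 - 15532 = -16957$)
$\frac{n}{l{\left(-94,-114 \right)}} - \frac{46449}{-12307} = - \frac{16957}{\left(-14\right) \left(-94\right)} - \frac{46449}{-12307} = - \frac{16957}{1316} - - \frac{117}{31} = \left(-16957\right) \frac{1}{1316} + \frac{117}{31} = - \frac{16957}{1316} + \frac{117}{31} = - \frac{371695}{40796}$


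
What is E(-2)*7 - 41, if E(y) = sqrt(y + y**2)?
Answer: -41 + 7*sqrt(2) ≈ -31.100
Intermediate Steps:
E(-2)*7 - 41 = sqrt(-2*(1 - 2))*7 - 41 = sqrt(-2*(-1))*7 - 41 = sqrt(2)*7 - 41 = 7*sqrt(2) - 41 = -41 + 7*sqrt(2)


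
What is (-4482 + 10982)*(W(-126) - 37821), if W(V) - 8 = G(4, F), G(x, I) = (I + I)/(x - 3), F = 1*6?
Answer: -245706500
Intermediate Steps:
F = 6
G(x, I) = 2*I/(-3 + x) (G(x, I) = (2*I)/(-3 + x) = 2*I/(-3 + x))
W(V) = 20 (W(V) = 8 + 2*6/(-3 + 4) = 8 + 2*6/1 = 8 + 2*6*1 = 8 + 12 = 20)
(-4482 + 10982)*(W(-126) - 37821) = (-4482 + 10982)*(20 - 37821) = 6500*(-37801) = -245706500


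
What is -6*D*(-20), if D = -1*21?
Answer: -2520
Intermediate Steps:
D = -21
-6*D*(-20) = -6*(-21)*(-20) = 126*(-20) = -2520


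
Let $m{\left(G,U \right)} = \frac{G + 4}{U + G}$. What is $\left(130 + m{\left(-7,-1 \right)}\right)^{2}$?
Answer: $\frac{1087849}{64} \approx 16998.0$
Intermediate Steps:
$m{\left(G,U \right)} = \frac{4 + G}{G + U}$
$\left(130 + m{\left(-7,-1 \right)}\right)^{2} = \left(130 + \frac{4 - 7}{-7 - 1}\right)^{2} = \left(130 + \frac{1}{-8} \left(-3\right)\right)^{2} = \left(130 - - \frac{3}{8}\right)^{2} = \left(130 + \frac{3}{8}\right)^{2} = \left(\frac{1043}{8}\right)^{2} = \frac{1087849}{64}$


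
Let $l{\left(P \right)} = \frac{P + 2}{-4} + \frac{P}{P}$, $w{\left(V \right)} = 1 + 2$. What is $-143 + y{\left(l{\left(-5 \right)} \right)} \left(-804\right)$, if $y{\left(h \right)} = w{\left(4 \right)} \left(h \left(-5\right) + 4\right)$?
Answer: $11314$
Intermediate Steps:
$w{\left(V \right)} = 3$
$l{\left(P \right)} = \frac{1}{2} - \frac{P}{4}$ ($l{\left(P \right)} = \left(2 + P\right) \left(- \frac{1}{4}\right) + 1 = \left(- \frac{1}{2} - \frac{P}{4}\right) + 1 = \frac{1}{2} - \frac{P}{4}$)
$y{\left(h \right)} = 12 - 15 h$ ($y{\left(h \right)} = 3 \left(h \left(-5\right) + 4\right) = 3 \left(- 5 h + 4\right) = 3 \left(4 - 5 h\right) = 12 - 15 h$)
$-143 + y{\left(l{\left(-5 \right)} \right)} \left(-804\right) = -143 + \left(12 - 15 \left(\frac{1}{2} - - \frac{5}{4}\right)\right) \left(-804\right) = -143 + \left(12 - 15 \left(\frac{1}{2} + \frac{5}{4}\right)\right) \left(-804\right) = -143 + \left(12 - \frac{105}{4}\right) \left(-804\right) = -143 - -11457 = -143 + 11457 = 11314$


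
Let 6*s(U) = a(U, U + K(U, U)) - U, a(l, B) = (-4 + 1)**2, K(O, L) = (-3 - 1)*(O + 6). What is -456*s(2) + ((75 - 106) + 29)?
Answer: -534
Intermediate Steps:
K(O, L) = -24 - 4*O (K(O, L) = -4*(6 + O) = -24 - 4*O)
a(l, B) = 9 (a(l, B) = (-3)**2 = 9)
s(U) = 3/2 - U/6 (s(U) = (9 - U)/6 = 3/2 - U/6)
-456*s(2) + ((75 - 106) + 29) = -456*(3/2 - 1/6*2) + ((75 - 106) + 29) = -456*(3/2 - 1/3) + (-31 + 29) = -456*7/6 - 2 = -532 - 2 = -534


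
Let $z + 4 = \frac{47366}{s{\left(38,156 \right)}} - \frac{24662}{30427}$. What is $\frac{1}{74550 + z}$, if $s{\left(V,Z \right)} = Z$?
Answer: $\frac{2373306}{177639148081} \approx 1.336 \cdot 10^{-5}$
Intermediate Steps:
$z = \frac{709185781}{2373306}$ ($z = -4 + \left(\frac{47366}{156} - \frac{24662}{30427}\right) = -4 + \left(47366 \cdot \frac{1}{156} - \frac{24662}{30427}\right) = -4 + \left(\frac{23683}{78} - \frac{24662}{30427}\right) = -4 + \frac{718679005}{2373306} = \frac{709185781}{2373306} \approx 298.82$)
$\frac{1}{74550 + z} = \frac{1}{74550 + \frac{709185781}{2373306}} = \frac{1}{\frac{177639148081}{2373306}} = \frac{2373306}{177639148081}$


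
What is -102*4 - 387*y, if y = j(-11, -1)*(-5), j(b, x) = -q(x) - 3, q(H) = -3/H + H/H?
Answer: -13953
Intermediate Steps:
q(H) = 1 - 3/H (q(H) = -3/H + 1 = 1 - 3/H)
j(b, x) = -3 - (-3 + x)/x (j(b, x) = -(-3 + x)/x - 3 = -3 - (-3 + x)/x)
y = 35 (y = (-4 + 3/(-1))*(-5) = (-4 + 3*(-1))*(-5) = (-4 - 3)*(-5) = -7*(-5) = 35)
-102*4 - 387*y = -102*4 - 387*35 = -408 - 13545 = -13953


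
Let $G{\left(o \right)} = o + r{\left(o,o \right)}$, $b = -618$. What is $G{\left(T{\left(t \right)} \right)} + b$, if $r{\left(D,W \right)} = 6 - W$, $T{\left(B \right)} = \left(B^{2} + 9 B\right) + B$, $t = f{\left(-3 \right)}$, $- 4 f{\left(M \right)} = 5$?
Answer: $-612$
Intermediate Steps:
$f{\left(M \right)} = - \frac{5}{4}$ ($f{\left(M \right)} = \left(- \frac{1}{4}\right) 5 = - \frac{5}{4}$)
$t = - \frac{5}{4} \approx -1.25$
$T{\left(B \right)} = B^{2} + 10 B$
$G{\left(o \right)} = 6$ ($G{\left(o \right)} = o - \left(-6 + o\right) = 6$)
$G{\left(T{\left(t \right)} \right)} + b = 6 - 618 = -612$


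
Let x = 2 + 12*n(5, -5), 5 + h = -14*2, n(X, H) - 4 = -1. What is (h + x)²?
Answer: 25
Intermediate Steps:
n(X, H) = 3 (n(X, H) = 4 - 1 = 3)
h = -33 (h = -5 - 14*2 = -5 - 28 = -33)
x = 38 (x = 2 + 12*3 = 2 + 36 = 38)
(h + x)² = (-33 + 38)² = 5² = 25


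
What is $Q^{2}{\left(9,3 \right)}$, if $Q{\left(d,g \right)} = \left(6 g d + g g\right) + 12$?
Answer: $33489$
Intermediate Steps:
$Q{\left(d,g \right)} = 12 + g^{2} + 6 d g$ ($Q{\left(d,g \right)} = \left(6 d g + g^{2}\right) + 12 = \left(g^{2} + 6 d g\right) + 12 = 12 + g^{2} + 6 d g$)
$Q^{2}{\left(9,3 \right)} = \left(12 + 3^{2} + 6 \cdot 9 \cdot 3\right)^{2} = \left(12 + 9 + 162\right)^{2} = 183^{2} = 33489$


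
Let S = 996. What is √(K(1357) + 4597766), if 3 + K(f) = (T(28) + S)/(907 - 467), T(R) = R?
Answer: 7*√283841635/55 ≈ 2144.2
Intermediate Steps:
K(f) = -37/55 (K(f) = -3 + (28 + 996)/(907 - 467) = -3 + 1024/440 = -3 + 1024*(1/440) = -3 + 128/55 = -37/55)
√(K(1357) + 4597766) = √(-37/55 + 4597766) = √(252877093/55) = 7*√283841635/55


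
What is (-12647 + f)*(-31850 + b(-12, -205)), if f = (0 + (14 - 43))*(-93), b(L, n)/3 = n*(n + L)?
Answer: -1010969750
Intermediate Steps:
b(L, n) = 3*n*(L + n) (b(L, n) = 3*(n*(n + L)) = 3*(n*(L + n)) = 3*n*(L + n))
f = 2697 (f = (0 - 29)*(-93) = -29*(-93) = 2697)
(-12647 + f)*(-31850 + b(-12, -205)) = (-12647 + 2697)*(-31850 + 3*(-205)*(-12 - 205)) = -9950*(-31850 + 3*(-205)*(-217)) = -9950*(-31850 + 133455) = -9950*101605 = -1010969750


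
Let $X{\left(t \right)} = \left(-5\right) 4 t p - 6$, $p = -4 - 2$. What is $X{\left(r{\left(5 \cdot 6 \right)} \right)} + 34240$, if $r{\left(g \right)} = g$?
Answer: $37834$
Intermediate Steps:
$p = -6$
$X{\left(t \right)} = -6 + 120 t$ ($X{\left(t \right)} = \left(-5\right) 4 t \left(-6\right) - 6 = - 20 t \left(-6\right) - 6 = 120 t - 6 = -6 + 120 t$)
$X{\left(r{\left(5 \cdot 6 \right)} \right)} + 34240 = \left(-6 + 120 \cdot 5 \cdot 6\right) + 34240 = \left(-6 + 120 \cdot 30\right) + 34240 = \left(-6 + 3600\right) + 34240 = 3594 + 34240 = 37834$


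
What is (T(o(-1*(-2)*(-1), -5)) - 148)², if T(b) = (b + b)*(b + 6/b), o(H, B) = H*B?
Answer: 4096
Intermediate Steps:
o(H, B) = B*H
T(b) = 2*b*(b + 6/b) (T(b) = (2*b)*(b + 6/b) = 2*b*(b + 6/b))
(T(o(-1*(-2)*(-1), -5)) - 148)² = ((12 + 2*(-5*(-1*(-2))*(-1))²) - 148)² = ((12 + 2*(-10*(-1))²) - 148)² = ((12 + 2*(-5*(-2))²) - 148)² = ((12 + 2*10²) - 148)² = ((12 + 2*100) - 148)² = ((12 + 200) - 148)² = (212 - 148)² = 64² = 4096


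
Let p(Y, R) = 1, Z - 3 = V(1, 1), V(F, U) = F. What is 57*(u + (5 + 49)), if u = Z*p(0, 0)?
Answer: 3306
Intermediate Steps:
Z = 4 (Z = 3 + 1 = 4)
u = 4 (u = 4*1 = 4)
57*(u + (5 + 49)) = 57*(4 + (5 + 49)) = 57*(4 + 54) = 57*58 = 3306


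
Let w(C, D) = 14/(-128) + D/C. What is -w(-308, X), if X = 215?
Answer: 3979/4928 ≈ 0.80743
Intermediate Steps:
w(C, D) = -7/64 + D/C (w(C, D) = 14*(-1/128) + D/C = -7/64 + D/C)
-w(-308, X) = -(-7/64 + 215/(-308)) = -(-7/64 + 215*(-1/308)) = -(-7/64 - 215/308) = -1*(-3979/4928) = 3979/4928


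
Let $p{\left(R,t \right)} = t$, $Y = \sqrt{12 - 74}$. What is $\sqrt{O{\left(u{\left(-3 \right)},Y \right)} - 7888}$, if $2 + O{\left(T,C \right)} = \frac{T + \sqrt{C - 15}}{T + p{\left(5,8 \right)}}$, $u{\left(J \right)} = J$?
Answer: $\frac{\sqrt{-197265 + 5 \sqrt{-15 + i \sqrt{62}}}}{5} \approx 0.0044989 + 88.828 i$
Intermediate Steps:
$Y = i \sqrt{62}$ ($Y = \sqrt{-62} = i \sqrt{62} \approx 7.874 i$)
$O{\left(T,C \right)} = -2 + \frac{T + \sqrt{-15 + C}}{8 + T}$ ($O{\left(T,C \right)} = -2 + \frac{T + \sqrt{C - 15}}{T + 8} = -2 + \frac{T + \sqrt{-15 + C}}{8 + T}$)
$\sqrt{O{\left(u{\left(-3 \right)},Y \right)} - 7888} = \sqrt{\frac{-16 + \sqrt{-15 + i \sqrt{62}} - -3}{8 - 3} - 7888} = \sqrt{\frac{-16 + \sqrt{-15 + i \sqrt{62}} + 3}{5} - 7888} = \sqrt{\frac{-13 + \sqrt{-15 + i \sqrt{62}}}{5} - 7888} = \sqrt{\left(- \frac{13}{5} + \frac{\sqrt{-15 + i \sqrt{62}}}{5}\right) - 7888} = \sqrt{- \frac{39453}{5} + \frac{\sqrt{-15 + i \sqrt{62}}}{5}}$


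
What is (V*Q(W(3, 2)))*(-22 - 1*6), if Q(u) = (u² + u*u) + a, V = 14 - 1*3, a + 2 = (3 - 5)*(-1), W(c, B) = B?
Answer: -2464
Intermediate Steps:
a = 0 (a = -2 + (3 - 5)*(-1) = -2 - 2*(-1) = -2 + 2 = 0)
V = 11 (V = 14 - 3 = 11)
Q(u) = 2*u² (Q(u) = (u² + u*u) + 0 = (u² + u²) + 0 = 2*u² + 0 = 2*u²)
(V*Q(W(3, 2)))*(-22 - 1*6) = (11*(2*2²))*(-22 - 1*6) = (11*(2*4))*(-22 - 6) = (11*8)*(-28) = 88*(-28) = -2464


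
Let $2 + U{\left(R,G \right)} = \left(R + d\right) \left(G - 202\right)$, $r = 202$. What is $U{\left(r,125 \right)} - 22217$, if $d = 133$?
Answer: $-48014$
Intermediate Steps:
$U{\left(R,G \right)} = -2 + \left(-202 + G\right) \left(133 + R\right)$ ($U{\left(R,G \right)} = -2 + \left(R + 133\right) \left(G - 202\right) = -2 + \left(133 + R\right) \left(-202 + G\right) = -2 + \left(-202 + G\right) \left(133 + R\right)$)
$U{\left(r,125 \right)} - 22217 = \left(-26868 - 40804 + 133 \cdot 125 + 125 \cdot 202\right) - 22217 = \left(-26868 - 40804 + 16625 + 25250\right) - 22217 = -25797 - 22217 = -48014$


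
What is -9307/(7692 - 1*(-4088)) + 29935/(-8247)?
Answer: -429389129/97149660 ≈ -4.4199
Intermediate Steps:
-9307/(7692 - 1*(-4088)) + 29935/(-8247) = -9307/(7692 + 4088) + 29935*(-1/8247) = -9307/11780 - 29935/8247 = -429389129/97149660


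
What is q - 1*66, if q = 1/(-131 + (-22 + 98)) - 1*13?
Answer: -4346/55 ≈ -79.018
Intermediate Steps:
q = -716/55 (q = 1/(-131 + 76) - 13 = 1/(-55) - 13 = -1/55 - 13 = -716/55 ≈ -13.018)
q - 1*66 = -716/55 - 1*66 = -716/55 - 66 = -4346/55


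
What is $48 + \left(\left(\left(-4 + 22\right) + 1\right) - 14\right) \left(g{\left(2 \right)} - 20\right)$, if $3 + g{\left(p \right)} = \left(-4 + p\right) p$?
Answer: $-87$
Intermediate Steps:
$g{\left(p \right)} = -3 + p \left(-4 + p\right)$ ($g{\left(p \right)} = -3 + \left(-4 + p\right) p = -3 + p \left(-4 + p\right)$)
$48 + \left(\left(\left(-4 + 22\right) + 1\right) - 14\right) \left(g{\left(2 \right)} - 20\right) = 48 + \left(\left(\left(-4 + 22\right) + 1\right) - 14\right) \left(\left(-3 + 2^{2} - 8\right) - 20\right) = 48 + \left(\left(18 + 1\right) - 14\right) \left(\left(-3 + 4 - 8\right) - 20\right) = 48 + \left(19 - 14\right) \left(-7 - 20\right) = 48 + 5 \left(-27\right) = 48 - 135 = -87$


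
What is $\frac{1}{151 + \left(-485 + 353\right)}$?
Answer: $\frac{1}{19} \approx 0.052632$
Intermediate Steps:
$\frac{1}{151 + \left(-485 + 353\right)} = \frac{1}{151 - 132} = \frac{1}{19}$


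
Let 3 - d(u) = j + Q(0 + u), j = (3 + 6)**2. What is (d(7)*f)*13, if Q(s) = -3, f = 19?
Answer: -18525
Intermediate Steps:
j = 81 (j = 9**2 = 81)
d(u) = -75 (d(u) = 3 - (81 - 3) = 3 - 1*78 = 3 - 78 = -75)
(d(7)*f)*13 = -75*19*13 = -1425*13 = -18525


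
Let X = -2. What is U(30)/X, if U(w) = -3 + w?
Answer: -27/2 ≈ -13.500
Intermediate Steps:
U(30)/X = (-3 + 30)/(-2) = 27*(-1/2) = -27/2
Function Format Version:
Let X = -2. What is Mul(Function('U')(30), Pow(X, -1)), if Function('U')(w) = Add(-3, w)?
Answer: Rational(-27, 2) ≈ -13.500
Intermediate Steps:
Mul(Function('U')(30), Pow(X, -1)) = Mul(Add(-3, 30), Pow(-2, -1)) = Mul(27, Rational(-1, 2)) = Rational(-27, 2)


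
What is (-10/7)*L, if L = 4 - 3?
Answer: -10/7 ≈ -1.4286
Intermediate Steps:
L = 1
(-10/7)*L = -10/7*1 = -10/7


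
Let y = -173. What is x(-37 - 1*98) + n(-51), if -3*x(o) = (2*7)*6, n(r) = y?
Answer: -201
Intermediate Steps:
n(r) = -173
x(o) = -28 (x(o) = -2*7*6/3 = -14*6/3 = -⅓*84 = -28)
x(-37 - 1*98) + n(-51) = -28 - 173 = -201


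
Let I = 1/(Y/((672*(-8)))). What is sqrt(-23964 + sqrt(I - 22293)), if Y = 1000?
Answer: sqrt(-599100 + I*sqrt(13936485))/5 ≈ 0.48231 + 154.8*I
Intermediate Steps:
I = -672/125 (I = 1/(1000/((672*(-8)))) = 1/(1000/(-5376)) = 1/(1000*(-1/5376)) = 1/(-125/672) = -672/125 ≈ -5.3760)
sqrt(-23964 + sqrt(I - 22293)) = sqrt(-23964 + sqrt(-672/125 - 22293)) = sqrt(-23964 + sqrt(-2787297/125)) = sqrt(-23964 + I*sqrt(13936485)/25)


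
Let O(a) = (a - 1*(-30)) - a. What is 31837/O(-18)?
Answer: 31837/30 ≈ 1061.2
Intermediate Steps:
O(a) = 30 (O(a) = (a + 30) - a = (30 + a) - a = 30)
31837/O(-18) = 31837/30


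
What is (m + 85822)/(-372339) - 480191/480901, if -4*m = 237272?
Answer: -191539636853/179058197439 ≈ -1.0697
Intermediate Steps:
m = -59318 (m = -¼*237272 = -59318)
(m + 85822)/(-372339) - 480191/480901 = (-59318 + 85822)/(-372339) - 480191/480901 = 26504*(-1/372339) - 480191*1/480901 = -26504/372339 - 480191/480901 = -191539636853/179058197439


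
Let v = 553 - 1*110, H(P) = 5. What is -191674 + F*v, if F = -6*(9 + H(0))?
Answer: -228886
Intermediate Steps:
v = 443 (v = 553 - 110 = 443)
F = -84 (F = -6*(9 + 5) = -6*14 = -84)
-191674 + F*v = -191674 - 84*443 = -191674 - 37212 = -228886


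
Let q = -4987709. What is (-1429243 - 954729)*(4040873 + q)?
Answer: 2257230512592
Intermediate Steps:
(-1429243 - 954729)*(4040873 + q) = (-1429243 - 954729)*(4040873 - 4987709) = -2383972*(-946836) = 2257230512592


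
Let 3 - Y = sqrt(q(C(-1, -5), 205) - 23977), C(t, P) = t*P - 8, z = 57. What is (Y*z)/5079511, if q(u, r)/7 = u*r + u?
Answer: 171/5079511 - 57*I*sqrt(28303)/5079511 ≈ 3.3665e-5 - 0.0018879*I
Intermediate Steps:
C(t, P) = -8 + P*t (C(t, P) = P*t - 8 = -8 + P*t)
q(u, r) = 7*u + 7*r*u (q(u, r) = 7*(u*r + u) = 7*(r*u + u) = 7*(u + r*u) = 7*u + 7*r*u)
Y = 3 - I*sqrt(28303) (Y = 3 - sqrt(7*(-8 - 5*(-1))*(1 + 205) - 23977) = 3 - sqrt(7*(-8 + 5)*206 - 23977) = 3 - sqrt(7*(-3)*206 - 23977) = 3 - sqrt(-4326 - 23977) = 3 - sqrt(-28303) = 3 - I*sqrt(28303) ≈ 3.0 - 168.23*I)
(Y*z)/5079511 = ((3 - I*sqrt(28303))*57)/5079511 = (171 - 57*I*sqrt(28303))*(1/5079511) = 171/5079511 - 57*I*sqrt(28303)/5079511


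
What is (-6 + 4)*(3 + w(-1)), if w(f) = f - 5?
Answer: 6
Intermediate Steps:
w(f) = -5 + f
(-6 + 4)*(3 + w(-1)) = (-6 + 4)*(3 + (-5 - 1)) = -2*(3 - 6) = -2*(-3) = 6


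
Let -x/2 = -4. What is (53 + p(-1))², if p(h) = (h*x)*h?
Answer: 3721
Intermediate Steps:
x = 8 (x = -2*(-4) = 8)
p(h) = 8*h² (p(h) = (h*8)*h = (8*h)*h = 8*h²)
(53 + p(-1))² = (53 + 8*(-1)²)² = (53 + 8*1)² = (53 + 8)² = 61² = 3721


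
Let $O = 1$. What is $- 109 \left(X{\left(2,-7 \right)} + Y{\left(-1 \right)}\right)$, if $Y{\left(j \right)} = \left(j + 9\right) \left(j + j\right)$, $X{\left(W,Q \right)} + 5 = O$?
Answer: $2180$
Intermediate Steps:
$X{\left(W,Q \right)} = -4$ ($X{\left(W,Q \right)} = -5 + 1 = -4$)
$Y{\left(j \right)} = 2 j \left(9 + j\right)$ ($Y{\left(j \right)} = \left(9 + j\right) 2 j = 2 j \left(9 + j\right)$)
$- 109 \left(X{\left(2,-7 \right)} + Y{\left(-1 \right)}\right) = - 109 \left(-4 + 2 \left(-1\right) \left(9 - 1\right)\right) = - 109 \left(-4 + 2 \left(-1\right) 8\right) = - 109 \left(-4 - 16\right) = \left(-109\right) \left(-20\right) = 2180$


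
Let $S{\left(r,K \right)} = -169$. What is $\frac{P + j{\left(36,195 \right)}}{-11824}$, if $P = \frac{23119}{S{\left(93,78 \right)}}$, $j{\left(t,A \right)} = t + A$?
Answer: $- \frac{995}{124891} \approx -0.007967$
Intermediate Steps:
$j{\left(t,A \right)} = A + t$
$P = - \frac{23119}{169}$ ($P = \frac{23119}{-169} = 23119 \left(- \frac{1}{169}\right) = - \frac{23119}{169} \approx -136.8$)
$\frac{P + j{\left(36,195 \right)}}{-11824} = \frac{- \frac{23119}{169} + \left(195 + 36\right)}{-11824} = \left(- \frac{23119}{169} + 231\right) \left(- \frac{1}{11824}\right) = \frac{15920}{169} \left(- \frac{1}{11824}\right) = - \frac{995}{124891}$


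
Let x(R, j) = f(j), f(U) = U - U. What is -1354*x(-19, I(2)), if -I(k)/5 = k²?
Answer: 0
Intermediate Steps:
f(U) = 0
I(k) = -5*k²
x(R, j) = 0
-1354*x(-19, I(2)) = -1354*0 = 0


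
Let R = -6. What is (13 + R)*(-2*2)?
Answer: -28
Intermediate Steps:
(13 + R)*(-2*2) = (13 - 6)*(-2*2) = 7*(-4) = -28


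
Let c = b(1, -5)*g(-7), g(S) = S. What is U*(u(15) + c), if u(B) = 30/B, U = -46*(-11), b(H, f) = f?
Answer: 18722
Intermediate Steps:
c = 35 (c = -5*(-7) = 35)
U = 506
U*(u(15) + c) = 506*(30/15 + 35) = 506*(30*(1/15) + 35) = 506*(2 + 35) = 506*37 = 18722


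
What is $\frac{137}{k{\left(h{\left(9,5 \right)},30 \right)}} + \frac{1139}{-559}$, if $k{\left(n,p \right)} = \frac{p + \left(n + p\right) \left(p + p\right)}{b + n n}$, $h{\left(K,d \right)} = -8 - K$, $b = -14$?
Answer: $\frac{4027547}{90558} \approx 44.475$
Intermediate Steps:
$k{\left(n,p \right)} = \frac{p + 2 p \left(n + p\right)}{-14 + n^{2}}$ ($k{\left(n,p \right)} = \frac{p + \left(n + p\right) \left(p + p\right)}{-14 + n n} = \frac{p + \left(n + p\right) 2 p}{-14 + n^{2}} = \frac{p + 2 p \left(n + p\right)}{-14 + n^{2}}$)
$\frac{137}{k{\left(h{\left(9,5 \right)},30 \right)}} + \frac{1139}{-559} = \frac{137}{30 \frac{1}{-14 + \left(-8 - 9\right)^{2}} \left(1 + 2 \left(-8 - 9\right) + 2 \cdot 30\right)} + \frac{1139}{-559} = \frac{137}{30 \frac{1}{-14 + \left(-8 - 9\right)^{2}} \left(1 + 2 \left(-8 - 9\right) + 60\right)} + 1139 \left(- \frac{1}{559}\right) = \frac{137}{30 \frac{1}{-14 + \left(-17\right)^{2}} \left(1 + 2 \left(-17\right) + 60\right)} - \frac{1139}{559} = \frac{137}{30 \frac{1}{-14 + 289} \left(1 - 34 + 60\right)} - \frac{1139}{559} = \frac{137}{30 \cdot \frac{1}{275} \cdot 27} - \frac{1139}{559} = \frac{137}{\frac{162}{55}} - \frac{1139}{559} = 137 \cdot \frac{55}{162} - \frac{1139}{559} = \frac{7535}{162} - \frac{1139}{559} = \frac{4027547}{90558}$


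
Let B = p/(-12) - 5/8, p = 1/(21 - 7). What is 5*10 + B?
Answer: 4147/84 ≈ 49.369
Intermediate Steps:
p = 1/14 ≈ 0.071429
B = -53/84 (B = (1/14)/(-12) - 5/8 = (1/14)*(-1/12) - 5*1/8 = -1/168 - 5/8 = -53/84 ≈ -0.63095)
5*10 + B = 5*10 - 53/84 = 50 - 53/84 = 4147/84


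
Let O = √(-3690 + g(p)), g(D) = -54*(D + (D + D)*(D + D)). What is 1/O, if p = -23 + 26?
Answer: -I*√161/966 ≈ -0.013135*I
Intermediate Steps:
p = 3
g(D) = -216*D² - 54*D (g(D) = -54*(D + (2*D)*(2*D)) = -54*(D + 4*D²) = -216*D² - 54*D)
O = 6*I*√161 (O = √(-3690 - 54*3*(1 + 4*3)) = √(-3690 - 54*3*(1 + 12)) = √(-3690 - 54*3*13) = √(-3690 - 2106) = √(-5796) = 6*I*√161 ≈ 76.131*I)
1/O = 1/(6*I*√161) = -I*√161/966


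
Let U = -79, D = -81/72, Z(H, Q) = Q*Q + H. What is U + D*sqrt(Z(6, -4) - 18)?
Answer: -325/4 ≈ -81.250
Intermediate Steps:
Z(H, Q) = H + Q**2 (Z(H, Q) = Q**2 + H = H + Q**2)
D = -9/8 (D = -81*1/72 = -9/8 ≈ -1.1250)
U + D*sqrt(Z(6, -4) - 18) = -79 - 9*sqrt((6 + (-4)**2) - 18)/8 = -79 - 9*sqrt((6 + 16) - 18)/8 = -79 - 9*sqrt(22 - 18)/8 = -79 - 9*sqrt(4)/8 = -79 - 9/8*2 = -79 - 9/4 = -325/4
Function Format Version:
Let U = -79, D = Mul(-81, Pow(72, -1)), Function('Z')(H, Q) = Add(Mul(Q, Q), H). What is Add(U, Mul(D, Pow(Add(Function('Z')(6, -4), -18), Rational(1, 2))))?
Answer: Rational(-325, 4) ≈ -81.250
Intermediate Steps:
Function('Z')(H, Q) = Add(H, Pow(Q, 2)) (Function('Z')(H, Q) = Add(Pow(Q, 2), H) = Add(H, Pow(Q, 2)))
D = Rational(-9, 8) (D = Mul(-81, Rational(1, 72)) = Rational(-9, 8) ≈ -1.1250)
Add(U, Mul(D, Pow(Add(Function('Z')(6, -4), -18), Rational(1, 2)))) = Add(-79, Mul(Rational(-9, 8), Pow(Add(Add(6, Pow(-4, 2)), -18), Rational(1, 2)))) = Add(-79, Mul(Rational(-9, 8), Pow(Add(Add(6, 16), -18), Rational(1, 2)))) = Add(-79, Mul(Rational(-9, 8), Pow(Add(22, -18), Rational(1, 2)))) = Add(-79, Mul(Rational(-9, 8), Pow(4, Rational(1, 2)))) = Add(-79, Mul(Rational(-9, 8), 2)) = Add(-79, Rational(-9, 4)) = Rational(-325, 4)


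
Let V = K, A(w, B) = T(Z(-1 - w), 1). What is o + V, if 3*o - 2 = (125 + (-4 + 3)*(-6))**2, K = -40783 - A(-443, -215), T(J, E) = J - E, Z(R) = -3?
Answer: -35058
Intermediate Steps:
A(w, B) = -4 (A(w, B) = -3 - 1*1 = -3 - 1 = -4)
K = -40779 (K = -40783 - 1*(-4) = -40783 + 4 = -40779)
V = -40779
o = 5721 (o = 2/3 + (125 + (-4 + 3)*(-6))**2/3 = 2/3 + (125 - 1*(-6))**2/3 = 2/3 + (125 + 6)**2/3 = 2/3 + (1/3)*131**2 = 2/3 + (1/3)*17161 = 2/3 + 17161/3 = 5721)
o + V = 5721 - 40779 = -35058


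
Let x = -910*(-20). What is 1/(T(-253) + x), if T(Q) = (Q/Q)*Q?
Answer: 1/17947 ≈ 5.5720e-5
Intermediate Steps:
T(Q) = Q (T(Q) = 1*Q = Q)
x = 18200
1/(T(-253) + x) = 1/(-253 + 18200) = 1/17947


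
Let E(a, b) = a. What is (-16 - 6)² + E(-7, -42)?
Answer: 477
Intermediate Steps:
(-16 - 6)² + E(-7, -42) = (-16 - 6)² - 7 = (-22)² - 7 = 484 - 7 = 477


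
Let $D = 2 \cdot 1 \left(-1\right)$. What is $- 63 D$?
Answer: $126$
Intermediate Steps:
$D = -2$ ($D = 2 \left(-1\right) = -2$)
$- 63 D = \left(-63\right) \left(-2\right) = 126$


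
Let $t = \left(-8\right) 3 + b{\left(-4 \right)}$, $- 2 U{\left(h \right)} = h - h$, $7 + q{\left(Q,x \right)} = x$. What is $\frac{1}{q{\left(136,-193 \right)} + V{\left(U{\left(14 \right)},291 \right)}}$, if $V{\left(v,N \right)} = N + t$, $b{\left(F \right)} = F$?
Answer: $\frac{1}{63} \approx 0.015873$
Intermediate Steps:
$q{\left(Q,x \right)} = -7 + x$
$U{\left(h \right)} = 0$ ($U{\left(h \right)} = - \frac{h - h}{2} = \left(- \frac{1}{2}\right) 0 = 0$)
$t = -28$ ($t = \left(-8\right) 3 - 4 = -24 - 4 = -28$)
$V{\left(v,N \right)} = -28 + N$ ($V{\left(v,N \right)} = N - 28 = -28 + N$)
$\frac{1}{q{\left(136,-193 \right)} + V{\left(U{\left(14 \right)},291 \right)}} = \frac{1}{\left(-7 - 193\right) + \left(-28 + 291\right)} = \frac{1}{-200 + 263} = \frac{1}{63}$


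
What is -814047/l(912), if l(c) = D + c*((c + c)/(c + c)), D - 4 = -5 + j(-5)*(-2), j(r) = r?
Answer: -271349/307 ≈ -883.87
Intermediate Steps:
D = 9 (D = 4 + (-5 - 5*(-2)) = 4 + (-5 + 10) = 4 + 5 = 9)
l(c) = 9 + c (l(c) = 9 + c*((c + c)/(c + c)) = 9 + c*((2*c)/((2*c))) = 9 + c*((2*c)*(1/(2*c))) = 9 + c*1 = 9 + c)
-814047/l(912) = -814047/(9 + 912) = -814047/921 = -814047*1/921 = -271349/307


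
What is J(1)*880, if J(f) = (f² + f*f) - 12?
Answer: -8800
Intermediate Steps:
J(f) = -12 + 2*f² (J(f) = (f² + f²) - 12 = 2*f² - 12 = -12 + 2*f²)
J(1)*880 = (-12 + 2*1²)*880 = (-12 + 2*1)*880 = (-12 + 2)*880 = -10*880 = -8800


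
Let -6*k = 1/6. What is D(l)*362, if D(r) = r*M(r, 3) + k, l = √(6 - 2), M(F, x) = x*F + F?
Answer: 104075/18 ≈ 5781.9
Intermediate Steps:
M(F, x) = F + F*x (M(F, x) = F*x + F = F + F*x)
k = -1/36 (k = -⅙/6 = -⅙*⅙ = -1/36 ≈ -0.027778)
l = 2 (l = √4 = 2)
D(r) = -1/36 + 4*r² (D(r) = r*(r*(1 + 3)) - 1/36 = r*(r*4) - 1/36 = r*(4*r) - 1/36 = 4*r² - 1/36 = -1/36 + 4*r²)
D(l)*362 = (-1/36 + 4*2²)*362 = (-1/36 + 4*4)*362 = (-1/36 + 16)*362 = (575/36)*362 = 104075/18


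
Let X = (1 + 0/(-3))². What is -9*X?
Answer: -9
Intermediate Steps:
X = 1 (X = (1 + 0*(-⅓))² = (1 + 0)² = 1² = 1)
-9*X = -9*1 = -9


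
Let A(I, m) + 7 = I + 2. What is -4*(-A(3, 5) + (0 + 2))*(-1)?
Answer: 16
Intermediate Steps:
A(I, m) = -5 + I (A(I, m) = -7 + (I + 2) = -7 + (2 + I) = -5 + I)
-4*(-A(3, 5) + (0 + 2))*(-1) = -4*(-(-5 + 3) + (0 + 2))*(-1) = -4*(-1*(-2) + 2)*(-1) = -4*(2 + 2)*(-1) = -4*4*(-1) = -16*(-1) = 16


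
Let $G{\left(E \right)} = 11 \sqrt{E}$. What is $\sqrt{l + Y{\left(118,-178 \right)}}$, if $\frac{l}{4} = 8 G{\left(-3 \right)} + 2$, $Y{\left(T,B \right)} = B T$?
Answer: $2 \sqrt{-5249 + 88 i \sqrt{3}} \approx 2.1036 + 144.92 i$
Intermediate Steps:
$l = 8 + 352 i \sqrt{3}$ ($l = 4 \left(8 \cdot 11 \sqrt{-3} + 2\right) = 4 \left(8 \cdot 11 i \sqrt{3} + 2\right) = 4 \left(88 i \sqrt{3} + 2\right) = 4 \left(2 + 88 i \sqrt{3}\right) = 8 + 352 i \sqrt{3} \approx 8.0 + 609.68 i$)
$\sqrt{l + Y{\left(118,-178 \right)}} = \sqrt{\left(8 + 352 i \sqrt{3}\right) - 21004} = \sqrt{-20996 + 352 i \sqrt{3}}$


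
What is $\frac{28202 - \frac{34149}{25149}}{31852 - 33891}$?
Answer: $- \frac{236405983}{17092937} \approx -13.831$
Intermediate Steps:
$\frac{28202 - \frac{34149}{25149}}{31852 - 33891} = \frac{28202 - \frac{11383}{8383}}{-2039} = \left(28202 - \frac{11383}{8383}\right) \left(- \frac{1}{2039}\right) = \frac{236405983}{8383} \left(- \frac{1}{2039}\right) = - \frac{236405983}{17092937}$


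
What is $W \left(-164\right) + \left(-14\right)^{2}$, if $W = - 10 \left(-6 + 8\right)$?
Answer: $3476$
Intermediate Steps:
$W = -20$ ($W = \left(-10\right) 2 = -20$)
$W \left(-164\right) + \left(-14\right)^{2} = \left(-20\right) \left(-164\right) + \left(-14\right)^{2} = 3280 + 196 = 3476$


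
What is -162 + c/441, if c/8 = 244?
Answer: -69490/441 ≈ -157.57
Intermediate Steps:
c = 1952 (c = 8*244 = 1952)
-162 + c/441 = -162 + 1952/441 = -69490/441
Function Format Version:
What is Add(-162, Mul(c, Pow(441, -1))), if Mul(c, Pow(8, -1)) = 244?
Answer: Rational(-69490, 441) ≈ -157.57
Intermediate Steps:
c = 1952 (c = Mul(8, 244) = 1952)
Add(-162, Mul(c, Pow(441, -1))) = Add(-162, Mul(1952, Pow(441, -1))) = Add(-162, Mul(1952, Rational(1, 441))) = Add(-162, Rational(1952, 441)) = Rational(-69490, 441)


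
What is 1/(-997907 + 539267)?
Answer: -1/458640 ≈ -2.1804e-6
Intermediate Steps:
1/(-997907 + 539267) = 1/(-458640) = -1/458640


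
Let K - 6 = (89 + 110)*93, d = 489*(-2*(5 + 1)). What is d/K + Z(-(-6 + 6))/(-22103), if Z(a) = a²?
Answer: -652/2057 ≈ -0.31697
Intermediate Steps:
d = -5868 (d = 489*(-2*6) = 489*(-12) = -5868)
K = 18513 (K = 6 + (89 + 110)*93 = 6 + 199*93 = 6 + 18507 = 18513)
d/K + Z(-(-6 + 6))/(-22103) = -5868/18513 + (-(-6 + 6))²/(-22103) = -5868*1/18513 + (-1*0)²*(-1/22103) = -652/2057 + 0²*(-1/22103) = -652/2057 + 0*(-1/22103) = -652/2057 + 0 = -652/2057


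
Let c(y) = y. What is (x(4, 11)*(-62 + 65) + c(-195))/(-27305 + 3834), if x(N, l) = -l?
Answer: 228/23471 ≈ 0.0097141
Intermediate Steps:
(x(4, 11)*(-62 + 65) + c(-195))/(-27305 + 3834) = ((-1*11)*(-62 + 65) - 195)/(-27305 + 3834) = (-11*3 - 195)/(-23471) = (-33 - 195)*(-1/23471) = -228*(-1/23471) = 228/23471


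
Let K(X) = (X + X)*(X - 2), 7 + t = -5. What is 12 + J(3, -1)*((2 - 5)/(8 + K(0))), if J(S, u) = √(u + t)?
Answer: 12 - 3*I*√13/8 ≈ 12.0 - 1.3521*I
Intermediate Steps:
t = -12 (t = -7 - 5 = -12)
K(X) = 2*X*(-2 + X) (K(X) = (2*X)*(-2 + X) = 2*X*(-2 + X))
J(S, u) = √(-12 + u) (J(S, u) = √(u - 12) = √(-12 + u))
12 + J(3, -1)*((2 - 5)/(8 + K(0))) = 12 + √(-12 - 1)*((2 - 5)/(8 + 2*0*(-2 + 0))) = 12 + √(-13)*(-3/(8 + 2*0*(-2))) = 12 + (I*√13)*(-3/(8 + 0)) = 12 + (I*√13)*(-3/8) = 12 - 3*I*√13/8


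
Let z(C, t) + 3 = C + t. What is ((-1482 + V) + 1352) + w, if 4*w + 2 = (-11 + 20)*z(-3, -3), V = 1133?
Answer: 3929/4 ≈ 982.25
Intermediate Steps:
z(C, t) = -3 + C + t (z(C, t) = -3 + (C + t) = -3 + C + t)
w = -83/4 (w = -½ + ((-11 + 20)*(-3 - 3 - 3))/4 = -½ + (9*(-9))/4 = -½ + (¼)*(-81) = -½ - 81/4 = -83/4 ≈ -20.750)
((-1482 + V) + 1352) + w = ((-1482 + 1133) + 1352) - 83/4 = (-349 + 1352) - 83/4 = 1003 - 83/4 = 3929/4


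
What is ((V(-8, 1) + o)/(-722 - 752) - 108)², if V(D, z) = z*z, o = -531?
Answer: 6293407561/543169 ≈ 11586.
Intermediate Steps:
V(D, z) = z²
((V(-8, 1) + o)/(-722 - 752) - 108)² = ((1² - 531)/(-722 - 752) - 108)² = ((1 - 531)/(-1474) - 108)² = (-530*(-1/1474) - 108)² = (265/737 - 108)² = (-79331/737)² = 6293407561/543169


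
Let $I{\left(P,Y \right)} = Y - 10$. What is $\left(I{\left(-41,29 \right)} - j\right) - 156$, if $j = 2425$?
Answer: $-2562$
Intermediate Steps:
$I{\left(P,Y \right)} = -10 + Y$ ($I{\left(P,Y \right)} = Y - 10 = -10 + Y$)
$\left(I{\left(-41,29 \right)} - j\right) - 156 = \left(\left(-10 + 29\right) - 2425\right) - 156 = \left(19 - 2425\right) - 156 = -2406 - 156 = -2562$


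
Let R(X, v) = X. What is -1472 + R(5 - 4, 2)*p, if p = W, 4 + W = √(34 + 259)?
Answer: -1476 + √293 ≈ -1458.9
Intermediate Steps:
W = -4 + √293 (W = -4 + √(34 + 259) = -4 + √293 ≈ 13.117)
p = -4 + √293 ≈ 13.117
-1472 + R(5 - 4, 2)*p = -1472 + (5 - 4)*(-4 + √293) = -1472 + 1*(-4 + √293) = -1472 + (-4 + √293) = -1476 + √293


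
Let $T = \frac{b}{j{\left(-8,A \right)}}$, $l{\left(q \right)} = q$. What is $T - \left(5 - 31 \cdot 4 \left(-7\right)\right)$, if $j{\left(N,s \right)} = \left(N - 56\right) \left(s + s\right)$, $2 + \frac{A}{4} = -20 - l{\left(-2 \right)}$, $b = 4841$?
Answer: $- \frac{8934679}{10240} \approx -872.53$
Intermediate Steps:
$A = -80$ ($A = -8 + 4 \left(-20 - -2\right) = -8 + 4 \left(-20 + 2\right) = -8 + 4 \left(-18\right) = -8 - 72 = -80$)
$j{\left(N,s \right)} = 2 s \left(-56 + N\right)$ ($j{\left(N,s \right)} = \left(-56 + N\right) 2 s = 2 s \left(-56 + N\right)$)
$T = \frac{4841}{10240}$ ($T = \frac{4841}{2 \left(-80\right) \left(-56 - 8\right)} = \frac{4841}{2 \left(-80\right) \left(-64\right)} = \frac{4841}{10240} \approx 0.47275$)
$T - \left(5 - 31 \cdot 4 \left(-7\right)\right) = \frac{4841}{10240} - \left(5 - 31 \cdot 4 \left(-7\right)\right) = \frac{4841}{10240} - \left(5 - -868\right) = \frac{4841}{10240} - \left(5 + 868\right) = \frac{4841}{10240} - 873 = - \frac{8934679}{10240}$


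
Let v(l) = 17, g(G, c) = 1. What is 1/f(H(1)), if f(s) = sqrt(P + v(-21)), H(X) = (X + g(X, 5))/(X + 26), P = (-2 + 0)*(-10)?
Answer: sqrt(37)/37 ≈ 0.16440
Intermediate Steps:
P = 20 (P = -2*(-10) = 20)
H(X) = (1 + X)/(26 + X) (H(X) = (X + 1)/(X + 26) = (1 + X)/(26 + X))
f(s) = sqrt(37) (f(s) = sqrt(20 + 17) = sqrt(37))
1/f(H(1)) = 1/(sqrt(37)) = sqrt(37)/37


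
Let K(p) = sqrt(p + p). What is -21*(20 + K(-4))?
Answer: -420 - 42*I*sqrt(2) ≈ -420.0 - 59.397*I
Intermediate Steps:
K(p) = sqrt(2)*sqrt(p) (K(p) = sqrt(2*p) = sqrt(2)*sqrt(p))
-21*(20 + K(-4)) = -21*(20 + sqrt(2)*sqrt(-4)) = -21*(20 + sqrt(2)*(2*I)) = -21*(20 + 2*I*sqrt(2)) = -420 - 42*I*sqrt(2)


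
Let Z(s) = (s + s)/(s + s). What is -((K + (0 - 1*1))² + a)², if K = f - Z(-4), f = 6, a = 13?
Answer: -841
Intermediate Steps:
Z(s) = 1 (Z(s) = (2*s)/((2*s)) = (2*s)*(1/(2*s)) = 1)
K = 5 (K = 6 - 1*1 = 6 - 1 = 5)
-((K + (0 - 1*1))² + a)² = -((5 + (0 - 1*1))² + 13)² = -((5 + (0 - 1))² + 13)² = -((5 - 1)² + 13)² = -(4² + 13)² = -(16 + 13)² = -1*29² = -1*841 = -841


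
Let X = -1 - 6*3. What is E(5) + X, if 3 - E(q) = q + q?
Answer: -26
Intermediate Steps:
E(q) = 3 - 2*q (E(q) = 3 - (q + q) = 3 - 2*q)
X = -19 (X = -1 - 18 = -19)
E(5) + X = (3 - 2*5) - 19 = (3 - 10) - 19 = -7 - 19 = -26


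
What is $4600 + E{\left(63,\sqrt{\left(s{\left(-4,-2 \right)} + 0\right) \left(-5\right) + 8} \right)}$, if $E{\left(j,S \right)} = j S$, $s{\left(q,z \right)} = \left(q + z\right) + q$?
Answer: $4600 + 63 \sqrt{58} \approx 5079.8$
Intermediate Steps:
$s{\left(q,z \right)} = z + 2 q$
$E{\left(j,S \right)} = S j$
$4600 + E{\left(63,\sqrt{\left(s{\left(-4,-2 \right)} + 0\right) \left(-5\right) + 8} \right)} = 4600 + \sqrt{\left(\left(-2 + 2 \left(-4\right)\right) + 0\right) \left(-5\right) + 8} \cdot 63 = 4600 + \sqrt{\left(\left(-2 - 8\right) + 0\right) \left(-5\right) + 8} \cdot 63 = 4600 + \sqrt{\left(-10 + 0\right) \left(-5\right) + 8} \cdot 63 = 4600 + \sqrt{\left(-10\right) \left(-5\right) + 8} \cdot 63 = 4600 + \sqrt{50 + 8} \cdot 63 = 4600 + \sqrt{58} \cdot 63 = 4600 + 63 \sqrt{58}$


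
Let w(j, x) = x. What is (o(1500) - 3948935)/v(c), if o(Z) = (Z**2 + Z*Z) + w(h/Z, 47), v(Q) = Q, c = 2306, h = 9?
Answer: 275556/1153 ≈ 238.99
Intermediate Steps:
o(Z) = 47 + 2*Z**2 (o(Z) = (Z**2 + Z*Z) + 47 = (Z**2 + Z**2) + 47 = 2*Z**2 + 47 = 47 + 2*Z**2)
(o(1500) - 3948935)/v(c) = ((47 + 2*1500**2) - 3948935)/2306 = ((47 + 2*2250000) - 3948935)*(1/2306) = ((47 + 4500000) - 3948935)*(1/2306) = (4500047 - 3948935)*(1/2306) = 551112*(1/2306) = 275556/1153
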